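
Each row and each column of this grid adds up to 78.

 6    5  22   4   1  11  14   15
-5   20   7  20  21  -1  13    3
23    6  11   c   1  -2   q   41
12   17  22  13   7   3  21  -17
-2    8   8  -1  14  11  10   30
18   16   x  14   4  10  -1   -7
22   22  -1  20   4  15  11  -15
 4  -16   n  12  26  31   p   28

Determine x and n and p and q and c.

Column 4 has 4 + 20 + 13 − 1 + 14 + 20 + 12 = 82; the blank must be 78 − 82 = -4.
Row 3 has 23 + 6 + 11 − 4 + 1 − 2 + 41 = 76; the blank must be 78 − 76 = 2.
Column 7 has 14 + 13 + 2 + 21 + 10 − 1 + 11 = 70; the blank must be 78 − 70 = 8.
Row 8 has 4 − 16 + 12 + 26 + 31 + 8 + 28 = 93; the blank must be 78 − 93 = -15.
Row 6 has 18 + 16 + 14 + 4 + 10 − 1 − 7 = 54; the blank must be 78 − 54 = 24.

x = 24, n = -15, p = 8, q = 2, c = -4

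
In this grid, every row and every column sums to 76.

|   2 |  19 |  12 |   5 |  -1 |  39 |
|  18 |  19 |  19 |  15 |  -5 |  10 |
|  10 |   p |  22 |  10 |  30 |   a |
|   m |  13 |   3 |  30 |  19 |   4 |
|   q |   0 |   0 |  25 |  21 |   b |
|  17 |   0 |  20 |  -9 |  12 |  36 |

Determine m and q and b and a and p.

Column 2: 19 + 19 + 13 + 0 + 0 = 51, so its missing entry is 76 − 51 = 25.
Row 4: 13 + 3 + 30 + 19 + 4 = 69, so its missing entry is 76 − 69 = 7.
Column 1: 2 + 18 + 10 + 7 + 17 = 54, so its missing entry is 76 − 54 = 22.
Row 5: 22 + 0 + 0 + 25 + 21 = 68, so its missing entry is 76 − 68 = 8.
Row 3: 10 + 25 + 22 + 10 + 30 = 97, so its missing entry is 76 − 97 = -21.

m = 7, q = 22, b = 8, a = -21, p = 25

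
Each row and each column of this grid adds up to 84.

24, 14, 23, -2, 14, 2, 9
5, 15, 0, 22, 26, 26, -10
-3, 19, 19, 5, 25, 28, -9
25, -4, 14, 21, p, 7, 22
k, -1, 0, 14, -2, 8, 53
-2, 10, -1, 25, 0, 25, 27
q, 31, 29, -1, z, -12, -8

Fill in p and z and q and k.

Row 5: -1 + 0 + 14 − 2 + 8 + 53 = 72, so its missing entry is 84 − 72 = 12.
Row 4: 25 − 4 + 14 + 21 + 7 + 22 = 85, so its missing entry is 84 − 85 = -1.
Column 5: 14 + 26 + 25 − 1 − 2 + 0 = 62, so its missing entry is 84 − 62 = 22.
Row 7: 31 + 29 − 1 + 22 − 12 − 8 = 61, so its missing entry is 84 − 61 = 23.

p = -1, z = 22, q = 23, k = 12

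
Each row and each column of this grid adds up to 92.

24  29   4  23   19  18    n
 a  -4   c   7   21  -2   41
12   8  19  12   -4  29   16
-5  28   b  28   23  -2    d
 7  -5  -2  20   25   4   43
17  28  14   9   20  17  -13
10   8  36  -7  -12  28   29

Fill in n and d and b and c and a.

Row 1: 24 + 29 + 4 + 23 + 19 + 18 = 117, so its missing entry is 92 − 117 = -25.
Column 7: -25 + 41 + 16 + 43 − 13 + 29 = 91, so its missing entry is 92 − 91 = 1.
Column 1: 24 + 12 − 5 + 7 + 17 + 10 = 65, so its missing entry is 92 − 65 = 27.
Row 2: 27 − 4 + 7 + 21 − 2 + 41 = 90, so its missing entry is 92 − 90 = 2.
Row 4: -5 + 28 + 28 + 23 − 2 + 1 = 73, so its missing entry is 92 − 73 = 19.

n = -25, d = 1, b = 19, c = 2, a = 27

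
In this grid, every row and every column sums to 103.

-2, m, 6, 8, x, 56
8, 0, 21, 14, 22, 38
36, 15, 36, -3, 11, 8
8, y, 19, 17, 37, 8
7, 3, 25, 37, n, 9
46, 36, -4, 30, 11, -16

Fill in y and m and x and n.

The known cells in row 4 total 89, leaving 103 − 89 = 14 for the blank.
The known cells in row 5 total 81, leaving 103 − 81 = 22 for the blank.
The known cells in column 5 total 103, leaving 103 − 103 = 0 for the blank.
The known cells in row 1 total 68, leaving 103 − 68 = 35 for the blank.

y = 14, m = 35, x = 0, n = 22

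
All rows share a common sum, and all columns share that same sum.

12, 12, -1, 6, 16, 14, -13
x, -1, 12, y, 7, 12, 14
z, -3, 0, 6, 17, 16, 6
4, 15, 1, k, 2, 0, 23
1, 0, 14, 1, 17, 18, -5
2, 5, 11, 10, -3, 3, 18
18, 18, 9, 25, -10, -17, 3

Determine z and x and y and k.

z = 4, x = 5, y = -3, k = 1

Rows 1 and 5 both sum to 46, so that's the common total.
Row 4 has 4 + 15 + 1 + 2 + 0 + 23 = 45; the blank must be 46 − 45 = 1.
Column 4 has 6 + 6 + 1 + 1 + 10 + 25 = 49; the blank must be 46 − 49 = -3.
Row 2 has -1 + 12 − 3 + 7 + 12 + 14 = 41; the blank must be 46 − 41 = 5.
Row 3 has -3 + 0 + 6 + 17 + 16 + 6 = 42; the blank must be 46 − 42 = 4.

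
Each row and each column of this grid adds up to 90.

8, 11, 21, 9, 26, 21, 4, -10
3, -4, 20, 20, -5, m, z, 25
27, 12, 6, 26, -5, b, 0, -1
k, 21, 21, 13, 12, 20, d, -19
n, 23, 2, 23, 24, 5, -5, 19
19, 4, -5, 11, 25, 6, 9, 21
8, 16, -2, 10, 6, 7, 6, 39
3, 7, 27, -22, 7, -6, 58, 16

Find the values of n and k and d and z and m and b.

Row 5 has 23 + 2 + 23 + 24 + 5 − 5 + 19 = 91; the blank must be 90 − 91 = -1.
Column 1 has 8 + 3 + 27 − 1 + 19 + 8 + 3 = 67; the blank must be 90 − 67 = 23.
Row 4 has 23 + 21 + 21 + 13 + 12 + 20 − 19 = 91; the blank must be 90 − 91 = -1.
Column 7 has 4 + 0 − 1 − 5 + 9 + 6 + 58 = 71; the blank must be 90 − 71 = 19.
Row 2 has 3 − 4 + 20 + 20 − 5 + 19 + 25 = 78; the blank must be 90 − 78 = 12.
Row 3 has 27 + 12 + 6 + 26 − 5 + 0 − 1 = 65; the blank must be 90 − 65 = 25.

n = -1, k = 23, d = -1, z = 19, m = 12, b = 25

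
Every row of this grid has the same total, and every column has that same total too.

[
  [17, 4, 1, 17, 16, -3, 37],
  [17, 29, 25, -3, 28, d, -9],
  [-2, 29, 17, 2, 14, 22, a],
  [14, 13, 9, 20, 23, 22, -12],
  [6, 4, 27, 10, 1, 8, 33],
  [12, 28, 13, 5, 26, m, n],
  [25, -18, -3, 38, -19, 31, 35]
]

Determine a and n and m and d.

a = 7, n = -2, m = 7, d = 2

Rows 1 and 4 both sum to 89, so that's the common total.
The known cells in row 3 total 82, leaving 89 − 82 = 7 for the blank.
The known cells in column 7 total 91, leaving 89 − 91 = -2 for the blank.
The known cells in row 6 total 82, leaving 89 − 82 = 7 for the blank.
The known cells in row 2 total 87, leaving 89 − 87 = 2 for the blank.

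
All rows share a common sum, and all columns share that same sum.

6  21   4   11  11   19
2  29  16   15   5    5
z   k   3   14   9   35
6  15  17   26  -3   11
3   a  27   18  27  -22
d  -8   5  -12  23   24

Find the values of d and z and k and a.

Rows 1 and 2 both sum to 72, so that's the common total.
Row 6: -8 + 5 − 12 + 23 + 24 = 32, so its missing entry is 72 − 32 = 40.
Column 1: 6 + 2 + 6 + 3 + 40 = 57, so its missing entry is 72 − 57 = 15.
Row 3: 15 + 3 + 14 + 9 + 35 = 76, so its missing entry is 72 − 76 = -4.
Row 5: 3 + 27 + 18 + 27 − 22 = 53, so its missing entry is 72 − 53 = 19.

d = 40, z = 15, k = -4, a = 19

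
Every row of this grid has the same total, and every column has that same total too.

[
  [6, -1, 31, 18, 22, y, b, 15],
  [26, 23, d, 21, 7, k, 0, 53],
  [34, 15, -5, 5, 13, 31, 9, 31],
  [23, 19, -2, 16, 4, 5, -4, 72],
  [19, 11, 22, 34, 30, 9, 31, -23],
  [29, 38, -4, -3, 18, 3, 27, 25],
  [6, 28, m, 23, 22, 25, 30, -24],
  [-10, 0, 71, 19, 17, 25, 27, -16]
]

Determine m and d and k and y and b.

Rows 3 and 4 both sum to 133, so that's the common total.
Row 7: 6 + 28 + 23 + 22 + 25 + 30 − 24 = 110, so its missing entry is 133 − 110 = 23.
Column 3: 31 − 5 − 2 + 22 − 4 + 23 + 71 = 136, so its missing entry is 133 − 136 = -3.
Row 2: 26 + 23 − 3 + 21 + 7 + 0 + 53 = 127, so its missing entry is 133 − 127 = 6.
Column 7: 0 + 9 − 4 + 31 + 27 + 30 + 27 = 120, so its missing entry is 133 − 120 = 13.
Row 1: 6 − 1 + 31 + 18 + 22 + 13 + 15 = 104, so its missing entry is 133 − 104 = 29.

m = 23, d = -3, k = 6, y = 29, b = 13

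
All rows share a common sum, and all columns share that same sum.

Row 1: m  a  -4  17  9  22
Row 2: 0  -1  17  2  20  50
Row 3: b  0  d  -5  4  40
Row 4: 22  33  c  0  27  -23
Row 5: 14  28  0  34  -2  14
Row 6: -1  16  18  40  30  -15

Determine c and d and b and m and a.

Rows 2 and 5 both sum to 88, so that's the common total.
The known cells in column 2 total 76, leaving 88 − 76 = 12 for the blank.
The known cells in row 1 total 56, leaving 88 − 56 = 32 for the blank.
The known cells in column 1 total 67, leaving 88 − 67 = 21 for the blank.
The known cells in row 3 total 60, leaving 88 − 60 = 28 for the blank.
The known cells in row 4 total 59, leaving 88 − 59 = 29 for the blank.

c = 29, d = 28, b = 21, m = 32, a = 12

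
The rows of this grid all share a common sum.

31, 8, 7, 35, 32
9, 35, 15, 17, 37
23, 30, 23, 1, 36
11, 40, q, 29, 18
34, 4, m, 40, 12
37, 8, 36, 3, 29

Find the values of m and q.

Rows 3 and 6 both add up to 113, so every row sums to 113.
Row 5: 34 + 4 + 40 + 12 = 90, so the missing entry is 113 − 90 = 23.
Row 4: 11 + 40 + 29 + 18 = 98, so the missing entry is 113 − 98 = 15.

m = 23, q = 15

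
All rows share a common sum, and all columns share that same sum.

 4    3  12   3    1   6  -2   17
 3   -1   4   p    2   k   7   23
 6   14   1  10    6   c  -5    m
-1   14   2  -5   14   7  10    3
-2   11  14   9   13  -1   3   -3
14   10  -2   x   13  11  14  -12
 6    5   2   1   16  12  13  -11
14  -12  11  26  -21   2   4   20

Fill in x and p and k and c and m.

x = -4, p = 4, k = 2, c = 5, m = 7

Rows 1 and 4 both sum to 44, so that's the common total.
Column 8 has 17 + 23 + 3 − 3 − 12 − 11 + 20 = 37; the blank must be 44 − 37 = 7.
Row 6 has 14 + 10 − 2 + 13 + 11 + 14 − 12 = 48; the blank must be 44 − 48 = -4.
Row 3 has 6 + 14 + 1 + 10 + 6 − 5 + 7 = 39; the blank must be 44 − 39 = 5.
Column 6 has 6 + 5 + 7 − 1 + 11 + 12 + 2 = 42; the blank must be 44 − 42 = 2.
Row 2 has 3 − 1 + 4 + 2 + 2 + 7 + 23 = 40; the blank must be 44 − 40 = 4.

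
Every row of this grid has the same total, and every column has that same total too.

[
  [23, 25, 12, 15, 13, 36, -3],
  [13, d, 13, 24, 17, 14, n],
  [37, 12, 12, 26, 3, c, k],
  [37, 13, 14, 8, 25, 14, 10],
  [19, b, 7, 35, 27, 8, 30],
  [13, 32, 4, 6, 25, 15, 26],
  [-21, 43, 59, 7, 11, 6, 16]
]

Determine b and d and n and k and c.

b = -5, d = 1, n = 39, k = 3, c = 28

Rows 1 and 4 both sum to 121, so that's the common total.
The known cells in column 6 total 93, leaving 121 − 93 = 28 for the blank.
The known cells in row 3 total 118, leaving 121 − 118 = 3 for the blank.
The known cells in column 7 total 82, leaving 121 − 82 = 39 for the blank.
The known cells in row 2 total 120, leaving 121 − 120 = 1 for the blank.
The known cells in row 5 total 126, leaving 121 − 126 = -5 for the blank.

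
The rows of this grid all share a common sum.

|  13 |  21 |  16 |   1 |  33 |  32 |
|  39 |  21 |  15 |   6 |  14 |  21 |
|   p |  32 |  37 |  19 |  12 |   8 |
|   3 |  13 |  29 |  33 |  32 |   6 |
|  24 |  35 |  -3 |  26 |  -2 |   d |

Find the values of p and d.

Row 2 sums to 116 and so does row 4; that's the common total.
In row 3 the known cells total 108, leaving 116 − 108 = 8.
In row 5 the known cells total 80, leaving 116 − 80 = 36.

p = 8, d = 36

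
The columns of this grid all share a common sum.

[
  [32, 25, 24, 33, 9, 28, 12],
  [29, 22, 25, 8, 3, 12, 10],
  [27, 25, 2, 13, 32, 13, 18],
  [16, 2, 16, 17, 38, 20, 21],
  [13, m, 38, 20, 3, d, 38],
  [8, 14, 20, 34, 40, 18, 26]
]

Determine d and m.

d = 34, m = 37

Columns 1 and 7 both add up to 125, so every column sums to 125.
Column 6: 28 + 12 + 13 + 20 + 18 = 91, so the missing entry is 125 − 91 = 34.
Column 2: 25 + 22 + 25 + 2 + 14 = 88, so the missing entry is 125 − 88 = 37.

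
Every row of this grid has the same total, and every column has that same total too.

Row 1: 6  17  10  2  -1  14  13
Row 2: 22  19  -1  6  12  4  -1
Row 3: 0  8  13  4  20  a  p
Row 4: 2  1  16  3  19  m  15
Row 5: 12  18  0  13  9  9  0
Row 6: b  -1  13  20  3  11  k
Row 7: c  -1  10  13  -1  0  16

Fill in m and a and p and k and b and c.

m = 5, a = 18, p = -2, k = 20, b = -5, c = 24

Rows 1 and 2 both sum to 61, so that's the common total.
Row 7: -1 + 10 + 13 − 1 + 0 + 16 = 37, so its missing entry is 61 − 37 = 24.
Column 1: 6 + 22 + 0 + 2 + 12 + 24 = 66, so its missing entry is 61 − 66 = -5.
Row 6: -5 − 1 + 13 + 20 + 3 + 11 = 41, so its missing entry is 61 − 41 = 20.
Column 7: 13 − 1 + 15 + 0 + 20 + 16 = 63, so its missing entry is 61 − 63 = -2.
Row 3: 0 + 8 + 13 + 4 + 20 − 2 = 43, so its missing entry is 61 − 43 = 18.
Row 4: 2 + 1 + 16 + 3 + 19 + 15 = 56, so its missing entry is 61 − 56 = 5.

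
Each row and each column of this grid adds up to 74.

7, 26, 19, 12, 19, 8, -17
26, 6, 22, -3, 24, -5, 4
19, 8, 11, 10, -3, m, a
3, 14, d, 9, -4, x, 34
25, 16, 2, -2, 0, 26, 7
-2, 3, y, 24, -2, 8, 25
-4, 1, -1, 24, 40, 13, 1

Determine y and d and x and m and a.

The known cells in column 7 total 54, leaving 74 − 54 = 20 for the blank.
The known cells in row 3 total 65, leaving 74 − 65 = 9 for the blank.
The known cells in column 6 total 59, leaving 74 − 59 = 15 for the blank.
The known cells in row 4 total 71, leaving 74 − 71 = 3 for the blank.
The known cells in row 6 total 56, leaving 74 − 56 = 18 for the blank.

y = 18, d = 3, x = 15, m = 9, a = 20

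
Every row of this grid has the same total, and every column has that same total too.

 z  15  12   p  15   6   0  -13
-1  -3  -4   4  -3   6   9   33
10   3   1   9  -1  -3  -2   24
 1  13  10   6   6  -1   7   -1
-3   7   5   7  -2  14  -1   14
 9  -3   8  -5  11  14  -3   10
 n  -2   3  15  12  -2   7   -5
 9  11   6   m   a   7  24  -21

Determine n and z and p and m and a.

Rows 2 and 3 both sum to 41, so that's the common total.
The known cells in column 5 total 38, leaving 41 − 38 = 3 for the blank.
The known cells in row 8 total 39, leaving 41 − 39 = 2 for the blank.
The known cells in column 4 total 38, leaving 41 − 38 = 3 for the blank.
The known cells in row 1 total 38, leaving 41 − 38 = 3 for the blank.
The known cells in row 7 total 28, leaving 41 − 28 = 13 for the blank.

n = 13, z = 3, p = 3, m = 2, a = 3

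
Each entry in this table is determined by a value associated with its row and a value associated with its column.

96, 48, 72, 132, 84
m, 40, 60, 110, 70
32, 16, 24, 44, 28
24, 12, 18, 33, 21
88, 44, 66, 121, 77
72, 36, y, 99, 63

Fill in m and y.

Each row is a constant multiple of every other row — this is a multiplication table with the headers hidden.
Row 2 is 70/84 = 5/6 times row 1, so its entry in column 1 is 96 × 5/6 = 80.
Row 6 is 63/84 = 3/4 times row 1, so its entry in column 3 is 72 × 3/4 = 54.

m = 80, y = 54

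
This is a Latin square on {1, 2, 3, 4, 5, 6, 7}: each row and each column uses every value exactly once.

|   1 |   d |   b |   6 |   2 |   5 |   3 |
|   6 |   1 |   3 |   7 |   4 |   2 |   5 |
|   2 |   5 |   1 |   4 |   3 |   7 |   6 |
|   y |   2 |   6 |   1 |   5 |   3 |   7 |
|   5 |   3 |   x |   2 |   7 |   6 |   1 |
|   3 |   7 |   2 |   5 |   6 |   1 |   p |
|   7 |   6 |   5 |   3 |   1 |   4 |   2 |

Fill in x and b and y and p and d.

At (row 1, col 2): column 2 already has {1, 2, 3, 5, 6, 7}, so the value is 4.
For row 5, column 3: row 5 already has {1, 2, 3, 5, 6, 7}; that leaves 4.
For row 4, column 1: row 4 already has {1, 2, 3, 5, 6, 7}; that leaves 4.
For row 1, column 3: row 1 already has {1, 2, 3, 4, 5, 6}; that leaves 7.
At (row 6, col 7): row 6 already has {1, 2, 3, 5, 6, 7}, so the value is 4.

x = 4, b = 7, y = 4, p = 4, d = 4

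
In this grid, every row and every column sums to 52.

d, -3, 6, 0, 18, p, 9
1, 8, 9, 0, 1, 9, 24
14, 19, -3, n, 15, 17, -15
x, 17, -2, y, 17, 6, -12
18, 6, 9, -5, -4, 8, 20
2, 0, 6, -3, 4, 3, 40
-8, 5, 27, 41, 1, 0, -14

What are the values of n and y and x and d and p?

n = 5, y = 14, x = 12, d = 13, p = 9

The known cells in row 3 total 47, leaving 52 − 47 = 5 for the blank.
The known cells in column 4 total 38, leaving 52 − 38 = 14 for the blank.
The known cells in row 4 total 40, leaving 52 − 40 = 12 for the blank.
The known cells in column 1 total 39, leaving 52 − 39 = 13 for the blank.
The known cells in row 1 total 43, leaving 52 − 43 = 9 for the blank.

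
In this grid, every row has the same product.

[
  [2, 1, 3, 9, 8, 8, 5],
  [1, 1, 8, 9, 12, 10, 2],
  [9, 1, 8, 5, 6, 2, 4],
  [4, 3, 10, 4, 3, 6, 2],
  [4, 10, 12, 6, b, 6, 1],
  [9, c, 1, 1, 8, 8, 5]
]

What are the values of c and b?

c = 6, b = 1

Rows 1 and 2 each multiply to 17280, so every row has product 17280.
Row 6: 9×1×1×8×8×5 = 2880, so the missing entry is 17280 ÷ 2880 = 6.
Row 5: 4×10×12×6×6×1 = 17280, so the missing entry is 17280 ÷ 17280 = 1.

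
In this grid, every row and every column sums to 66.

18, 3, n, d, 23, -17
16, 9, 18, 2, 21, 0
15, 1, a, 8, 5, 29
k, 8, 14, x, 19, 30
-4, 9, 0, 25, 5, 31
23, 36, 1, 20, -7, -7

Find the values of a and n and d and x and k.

The known cells in column 1 total 68, leaving 66 − 68 = -2 for the blank.
The known cells in row 4 total 69, leaving 66 − 69 = -3 for the blank.
The known cells in column 4 total 52, leaving 66 − 52 = 14 for the blank.
The known cells in row 1 total 41, leaving 66 − 41 = 25 for the blank.
The known cells in row 3 total 58, leaving 66 − 58 = 8 for the blank.

a = 8, n = 25, d = 14, x = -3, k = -2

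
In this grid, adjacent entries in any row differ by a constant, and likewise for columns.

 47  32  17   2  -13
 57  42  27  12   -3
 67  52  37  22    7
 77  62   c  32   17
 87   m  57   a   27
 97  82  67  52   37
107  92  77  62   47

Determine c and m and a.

Along each row the entries change by -15 per step; down each column they change by 10.
Row 4: from 77 at column 1, stepping by -15 to column 3 gives 47.
Row 5: from 87 at column 1, stepping by -15 to column 2 gives 72.
Row 5: from 87 at column 1, stepping by -15 to column 4 gives 42.

c = 47, m = 72, a = 42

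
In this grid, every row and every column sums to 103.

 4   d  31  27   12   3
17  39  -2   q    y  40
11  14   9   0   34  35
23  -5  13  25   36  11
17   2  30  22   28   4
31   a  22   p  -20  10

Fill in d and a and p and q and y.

d = 26, a = 27, p = 33, q = -4, y = 13

Row 1: 4 + 31 + 27 + 12 + 3 = 77, so its missing entry is 103 − 77 = 26.
Column 2: 26 + 39 + 14 − 5 + 2 = 76, so its missing entry is 103 − 76 = 27.
Column 5: 12 + 34 + 36 + 28 − 20 = 90, so its missing entry is 103 − 90 = 13.
Row 6: 31 + 27 + 22 − 20 + 10 = 70, so its missing entry is 103 − 70 = 33.
Row 2: 17 + 39 − 2 + 13 + 40 = 107, so its missing entry is 103 − 107 = -4.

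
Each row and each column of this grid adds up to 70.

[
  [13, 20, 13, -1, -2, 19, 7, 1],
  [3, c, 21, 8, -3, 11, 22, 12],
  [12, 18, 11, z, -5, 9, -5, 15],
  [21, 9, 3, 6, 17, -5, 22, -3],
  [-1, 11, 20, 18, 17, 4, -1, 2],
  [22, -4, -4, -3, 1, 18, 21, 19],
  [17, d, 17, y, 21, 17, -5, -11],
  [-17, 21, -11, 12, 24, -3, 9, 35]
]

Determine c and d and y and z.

Row 3 has 12 + 18 + 11 − 5 + 9 − 5 + 15 = 55; the blank must be 70 − 55 = 15.
Row 2 has 3 + 21 + 8 − 3 + 11 + 22 + 12 = 74; the blank must be 70 − 74 = -4.
Column 2 has 20 − 4 + 18 + 9 + 11 − 4 + 21 = 71; the blank must be 70 − 71 = -1.
Row 7 has 17 − 1 + 17 + 21 + 17 − 5 − 11 = 55; the blank must be 70 − 55 = 15.

c = -4, d = -1, y = 15, z = 15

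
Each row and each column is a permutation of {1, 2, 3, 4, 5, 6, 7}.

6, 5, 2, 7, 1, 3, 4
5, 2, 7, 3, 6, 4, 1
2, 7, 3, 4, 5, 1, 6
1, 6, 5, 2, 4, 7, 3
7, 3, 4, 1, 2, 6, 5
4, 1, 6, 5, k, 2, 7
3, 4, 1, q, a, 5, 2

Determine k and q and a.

At (row 6, col 5): row 6 already has {1, 2, 4, 5, 6, 7}, so the value is 3.
Cell (7,4): column 4 already has {1, 2, 3, 4, 5, 7} → 6.
At (row 7, col 5): row 7 already has {1, 2, 3, 4, 5, 6}, so the value is 7.

k = 3, q = 6, a = 7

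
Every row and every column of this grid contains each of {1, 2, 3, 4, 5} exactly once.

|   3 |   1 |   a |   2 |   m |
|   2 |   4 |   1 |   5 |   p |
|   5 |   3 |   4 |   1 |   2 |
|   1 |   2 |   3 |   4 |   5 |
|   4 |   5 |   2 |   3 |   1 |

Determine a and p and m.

At (row 1, col 3): column 3 already has {1, 2, 3, 4}, so the value is 5.
For row 1, column 5: row 1 already has {1, 2, 3, 5}; that leaves 4.
At (row 2, col 5): row 2 already has {1, 2, 4, 5}, so the value is 3.

a = 5, p = 3, m = 4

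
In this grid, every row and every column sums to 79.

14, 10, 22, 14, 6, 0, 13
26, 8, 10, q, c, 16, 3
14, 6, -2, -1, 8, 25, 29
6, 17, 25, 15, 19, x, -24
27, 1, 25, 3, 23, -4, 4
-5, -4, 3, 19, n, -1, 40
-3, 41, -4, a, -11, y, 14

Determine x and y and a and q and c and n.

x = 21, y = 22, a = 20, q = 9, c = 7, n = 27

The known cells in row 6 total 52, leaving 79 − 52 = 27 for the blank.
The known cells in column 5 total 72, leaving 79 − 72 = 7 for the blank.
The known cells in row 2 total 70, leaving 79 − 70 = 9 for the blank.
The known cells in column 4 total 59, leaving 79 − 59 = 20 for the blank.
The known cells in row 7 total 57, leaving 79 − 57 = 22 for the blank.
The known cells in row 4 total 58, leaving 79 − 58 = 21 for the blank.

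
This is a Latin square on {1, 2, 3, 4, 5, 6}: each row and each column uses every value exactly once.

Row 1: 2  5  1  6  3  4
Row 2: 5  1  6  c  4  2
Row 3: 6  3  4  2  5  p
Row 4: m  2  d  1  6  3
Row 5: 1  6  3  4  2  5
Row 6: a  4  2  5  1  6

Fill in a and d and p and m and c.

At (row 6, col 1): row 6 already has {1, 2, 4, 5, 6}, so the value is 3.
Cell (4,1): column 1 already has {1, 2, 3, 5, 6} → 4.
For row 4, column 3: row 4 already has {1, 2, 3, 4, 6}; that leaves 5.
For row 3, column 6: row 3 already has {2, 3, 4, 5, 6}; that leaves 1.
For row 2, column 4: row 2 already has {1, 2, 4, 5, 6}; that leaves 3.

a = 3, d = 5, p = 1, m = 4, c = 3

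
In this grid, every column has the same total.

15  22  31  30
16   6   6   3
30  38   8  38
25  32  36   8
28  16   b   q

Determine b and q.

b = 33, q = 35

Column 1 sums to 114 and so does column 2; that's the common total.
In column 3 the known cells total 81, leaving 114 − 81 = 33.
In column 4 the known cells total 79, leaving 114 − 79 = 35.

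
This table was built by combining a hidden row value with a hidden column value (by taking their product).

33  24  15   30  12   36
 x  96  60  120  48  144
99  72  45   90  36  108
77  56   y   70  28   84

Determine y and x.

Each row is a constant multiple of every other row — this is a multiplication table with the headers hidden.
Row 4 is 28/12 = 7/3 times row 1, so its entry in column 3 is 15 × 7/3 = 35.
Row 2 is 48/12 = 4/1 times row 1, so its entry in column 1 is 33 × 4/1 = 132.

y = 35, x = 132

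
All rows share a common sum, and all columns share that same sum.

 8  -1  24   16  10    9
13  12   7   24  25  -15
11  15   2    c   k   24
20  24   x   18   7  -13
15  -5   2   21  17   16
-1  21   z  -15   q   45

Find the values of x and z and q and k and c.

x = 10, z = 21, q = -5, k = 12, c = 2

Rows 1 and 2 both sum to 66, so that's the common total.
The known cells in column 4 total 64, leaving 66 − 64 = 2 for the blank.
The known cells in row 3 total 54, leaving 66 − 54 = 12 for the blank.
The known cells in column 5 total 71, leaving 66 − 71 = -5 for the blank.
The known cells in row 4 total 56, leaving 66 − 56 = 10 for the blank.
The known cells in row 6 total 45, leaving 66 − 45 = 21 for the blank.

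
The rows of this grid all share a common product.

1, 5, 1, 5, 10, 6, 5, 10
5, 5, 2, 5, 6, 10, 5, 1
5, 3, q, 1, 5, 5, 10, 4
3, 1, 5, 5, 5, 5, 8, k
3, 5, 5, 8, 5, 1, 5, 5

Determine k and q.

Rows 1 and 5 each multiply to 75000, so every row has product 75000.
Row 4: 3×1×5×5×5×5×8 = 15000, so the missing entry is 75000 ÷ 15000 = 5.
Row 3: 5×3×1×5×5×10×4 = 15000, so the missing entry is 75000 ÷ 15000 = 5.

k = 5, q = 5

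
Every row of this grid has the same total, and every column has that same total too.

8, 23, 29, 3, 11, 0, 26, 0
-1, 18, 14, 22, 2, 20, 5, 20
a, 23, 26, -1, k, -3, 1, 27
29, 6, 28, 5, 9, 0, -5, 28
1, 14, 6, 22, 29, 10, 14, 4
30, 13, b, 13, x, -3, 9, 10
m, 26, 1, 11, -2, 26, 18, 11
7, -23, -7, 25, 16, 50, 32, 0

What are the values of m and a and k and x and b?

m = 9, a = 17, k = 10, x = 25, b = 3

Rows 1 and 2 both sum to 100, so that's the common total.
Row 7 has 26 + 1 + 11 − 2 + 26 + 18 + 11 = 91; the blank must be 100 − 91 = 9.
Column 1 has 8 − 1 + 29 + 1 + 30 + 9 + 7 = 83; the blank must be 100 − 83 = 17.
Row 3 has 17 + 23 + 26 − 1 − 3 + 1 + 27 = 90; the blank must be 100 − 90 = 10.
Column 5 has 11 + 2 + 10 + 9 + 29 − 2 + 16 = 75; the blank must be 100 − 75 = 25.
Row 6 has 30 + 13 + 13 + 25 − 3 + 9 + 10 = 97; the blank must be 100 − 97 = 3.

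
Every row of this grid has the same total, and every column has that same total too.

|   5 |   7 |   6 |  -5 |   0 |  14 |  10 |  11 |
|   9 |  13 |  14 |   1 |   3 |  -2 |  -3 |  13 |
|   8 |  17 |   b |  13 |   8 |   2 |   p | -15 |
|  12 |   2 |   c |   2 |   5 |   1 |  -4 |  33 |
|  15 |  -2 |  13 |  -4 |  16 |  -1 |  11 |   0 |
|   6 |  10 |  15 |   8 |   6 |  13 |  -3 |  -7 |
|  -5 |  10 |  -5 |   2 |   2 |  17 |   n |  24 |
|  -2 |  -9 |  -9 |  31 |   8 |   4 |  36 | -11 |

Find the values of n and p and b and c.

Rows 1 and 2 both sum to 48, so that's the common total.
Row 7 has -5 + 10 − 5 + 2 + 2 + 17 + 24 = 45; the blank must be 48 − 45 = 3.
Row 4 has 12 + 2 + 2 + 5 + 1 − 4 + 33 = 51; the blank must be 48 − 51 = -3.
Column 7 has 10 − 3 − 4 + 11 − 3 + 3 + 36 = 50; the blank must be 48 − 50 = -2.
Row 3 has 8 + 17 + 13 + 8 + 2 − 2 − 15 = 31; the blank must be 48 − 31 = 17.

n = 3, p = -2, b = 17, c = -3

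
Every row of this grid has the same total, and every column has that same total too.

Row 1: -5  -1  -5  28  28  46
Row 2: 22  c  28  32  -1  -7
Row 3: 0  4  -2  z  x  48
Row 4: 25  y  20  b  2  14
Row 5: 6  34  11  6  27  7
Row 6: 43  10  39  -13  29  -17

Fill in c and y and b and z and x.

c = 17, y = 27, b = 3, z = 35, x = 6

Rows 1 and 5 both sum to 91, so that's the common total.
The known cells in column 5 total 85, leaving 91 − 85 = 6 for the blank.
The known cells in row 2 total 74, leaving 91 − 74 = 17 for the blank.
The known cells in column 2 total 64, leaving 91 − 64 = 27 for the blank.
The known cells in row 3 total 56, leaving 91 − 56 = 35 for the blank.
The known cells in row 4 total 88, leaving 91 − 88 = 3 for the blank.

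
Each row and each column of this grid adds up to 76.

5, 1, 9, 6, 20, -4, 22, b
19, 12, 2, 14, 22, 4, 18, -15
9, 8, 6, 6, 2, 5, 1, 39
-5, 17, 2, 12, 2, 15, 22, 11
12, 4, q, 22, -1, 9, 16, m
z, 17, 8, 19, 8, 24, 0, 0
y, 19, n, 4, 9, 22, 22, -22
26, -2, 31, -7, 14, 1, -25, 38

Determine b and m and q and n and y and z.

b = 17, m = 8, q = 6, n = 12, y = 10, z = 0

The known cells in row 1 total 59, leaving 76 − 59 = 17 for the blank.
The known cells in row 6 total 76, leaving 76 − 76 = 0 for the blank.
The known cells in column 1 total 66, leaving 76 − 66 = 10 for the blank.
The known cells in row 7 total 64, leaving 76 − 64 = 12 for the blank.
The known cells in column 3 total 70, leaving 76 − 70 = 6 for the blank.
The known cells in row 5 total 68, leaving 76 − 68 = 8 for the blank.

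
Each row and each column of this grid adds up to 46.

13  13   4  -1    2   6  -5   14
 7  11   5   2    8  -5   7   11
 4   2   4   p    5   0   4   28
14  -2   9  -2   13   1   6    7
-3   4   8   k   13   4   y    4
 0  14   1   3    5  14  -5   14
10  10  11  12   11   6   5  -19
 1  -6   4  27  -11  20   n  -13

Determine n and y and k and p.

Row 8: 1 − 6 + 4 + 27 − 11 + 20 − 13 = 22, so its missing entry is 46 − 22 = 24.
Column 7: -5 + 7 + 4 + 6 − 5 + 5 + 24 = 36, so its missing entry is 46 − 36 = 10.
Row 3: 4 + 2 + 4 + 5 + 0 + 4 + 28 = 47, so its missing entry is 46 − 47 = -1.
Row 5: -3 + 4 + 8 + 13 + 4 + 10 + 4 = 40, so its missing entry is 46 − 40 = 6.

n = 24, y = 10, k = 6, p = -1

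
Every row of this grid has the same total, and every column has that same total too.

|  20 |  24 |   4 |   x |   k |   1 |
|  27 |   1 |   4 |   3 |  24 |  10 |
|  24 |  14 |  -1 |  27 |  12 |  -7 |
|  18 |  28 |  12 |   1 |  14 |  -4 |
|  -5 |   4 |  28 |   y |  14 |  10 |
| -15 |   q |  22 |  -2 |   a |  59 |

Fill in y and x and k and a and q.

y = 18, x = 22, k = -2, a = 7, q = -2

Rows 2 and 3 both sum to 69, so that's the common total.
The known cells in row 5 total 51, leaving 69 − 51 = 18 for the blank.
The known cells in column 4 total 47, leaving 69 − 47 = 22 for the blank.
The known cells in row 1 total 71, leaving 69 − 71 = -2 for the blank.
The known cells in column 5 total 62, leaving 69 − 62 = 7 for the blank.
The known cells in row 6 total 71, leaving 69 − 71 = -2 for the blank.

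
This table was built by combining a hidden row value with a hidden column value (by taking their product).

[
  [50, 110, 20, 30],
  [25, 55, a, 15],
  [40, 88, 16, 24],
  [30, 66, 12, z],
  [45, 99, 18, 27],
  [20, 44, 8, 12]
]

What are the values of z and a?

Each row is a constant multiple of every other row — this is a multiplication table with the headers hidden.
Row 4 is 66/110 = 3/5 times row 1, so its entry in column 4 is 30 × 3/5 = 18.
Row 2 is 55/110 = 1/2 times row 1, so its entry in column 3 is 20 × 1/2 = 10.

z = 18, a = 10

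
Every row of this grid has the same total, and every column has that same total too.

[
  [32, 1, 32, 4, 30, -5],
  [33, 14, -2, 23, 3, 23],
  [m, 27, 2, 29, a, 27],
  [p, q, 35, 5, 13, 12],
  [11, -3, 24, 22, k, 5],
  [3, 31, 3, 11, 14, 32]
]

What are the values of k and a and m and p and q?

k = 35, a = -1, m = 10, p = 5, q = 24

Rows 1 and 2 both sum to 94, so that's the common total.
Row 5 has 11 − 3 + 24 + 22 + 5 = 59; the blank must be 94 − 59 = 35.
Column 5 has 30 + 3 + 13 + 35 + 14 = 95; the blank must be 94 − 95 = -1.
Column 2 has 1 + 14 + 27 − 3 + 31 = 70; the blank must be 94 − 70 = 24.
Row 3 has 27 + 2 + 29 − 1 + 27 = 84; the blank must be 94 − 84 = 10.
Row 4 has 24 + 35 + 5 + 13 + 12 = 89; the blank must be 94 − 89 = 5.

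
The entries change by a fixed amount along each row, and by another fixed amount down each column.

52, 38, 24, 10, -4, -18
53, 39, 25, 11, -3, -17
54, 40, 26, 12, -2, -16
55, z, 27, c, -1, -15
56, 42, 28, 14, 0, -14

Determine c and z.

c = 13, z = 41

Along each row the entries change by -14 per step; down each column they change by 1.
Row 4: from 55 at column 1, stepping by -14 to column 4 gives 13.
Row 4: from 55 at column 1, stepping by -14 to column 2 gives 41.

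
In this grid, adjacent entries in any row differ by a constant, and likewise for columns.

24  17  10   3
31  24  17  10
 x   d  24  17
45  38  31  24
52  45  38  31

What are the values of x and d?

x = 38, d = 31

Along each row the entries change by -7 per step; down each column they change by 7.
Row 3: from 24 at column 3, stepping by -7 to column 1 gives 38.
Row 3: from 24 at column 3, stepping by -7 to column 2 gives 31.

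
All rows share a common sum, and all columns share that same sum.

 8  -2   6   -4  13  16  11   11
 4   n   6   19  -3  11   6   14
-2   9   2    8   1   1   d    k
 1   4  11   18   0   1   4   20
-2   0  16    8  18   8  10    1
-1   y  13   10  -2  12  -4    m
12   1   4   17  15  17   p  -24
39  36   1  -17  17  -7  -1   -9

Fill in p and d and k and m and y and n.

p = 17, d = 16, k = 24, m = 22, y = 9, n = 2

Rows 1 and 4 both sum to 59, so that's the common total.
The known cells in row 2 total 57, leaving 59 − 57 = 2 for the blank.
The known cells in column 2 total 50, leaving 59 − 50 = 9 for the blank.
The known cells in row 6 total 37, leaving 59 − 37 = 22 for the blank.
The known cells in column 8 total 35, leaving 59 − 35 = 24 for the blank.
The known cells in row 3 total 43, leaving 59 − 43 = 16 for the blank.
The known cells in row 7 total 42, leaving 59 − 42 = 17 for the blank.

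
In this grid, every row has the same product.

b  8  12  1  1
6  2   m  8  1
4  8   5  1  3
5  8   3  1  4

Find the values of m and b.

Rows 3 and 4 each multiply to 480, so every row has product 480.
Row 2: 6×2×8×1 = 96, so the missing entry is 480 ÷ 96 = 5.
Row 1: 8×12×1×1 = 96, so the missing entry is 480 ÷ 96 = 5.

m = 5, b = 5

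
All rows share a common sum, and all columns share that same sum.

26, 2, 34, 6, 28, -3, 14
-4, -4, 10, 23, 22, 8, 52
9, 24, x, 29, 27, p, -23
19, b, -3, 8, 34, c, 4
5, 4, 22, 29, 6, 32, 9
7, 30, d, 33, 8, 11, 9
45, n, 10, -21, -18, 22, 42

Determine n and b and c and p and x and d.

Rows 1 and 2 both sum to 107, so that's the common total.
The known cells in row 7 total 80, leaving 107 − 80 = 27 for the blank.
The known cells in column 2 total 83, leaving 107 − 83 = 24 for the blank.
The known cells in row 4 total 86, leaving 107 − 86 = 21 for the blank.
The known cells in column 6 total 91, leaving 107 − 91 = 16 for the blank.
The known cells in row 3 total 82, leaving 107 − 82 = 25 for the blank.
The known cells in row 6 total 98, leaving 107 − 98 = 9 for the blank.

n = 27, b = 24, c = 21, p = 16, x = 25, d = 9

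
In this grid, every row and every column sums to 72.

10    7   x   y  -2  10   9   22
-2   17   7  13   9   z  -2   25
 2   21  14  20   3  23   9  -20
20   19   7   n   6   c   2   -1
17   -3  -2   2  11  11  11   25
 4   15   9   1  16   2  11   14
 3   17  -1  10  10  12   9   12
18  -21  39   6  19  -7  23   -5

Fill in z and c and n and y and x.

z = 5, c = 16, n = 3, y = 17, x = -1

The known cells in row 2 total 67, leaving 72 − 67 = 5 for the blank.
The known cells in column 3 total 73, leaving 72 − 73 = -1 for the blank.
The known cells in row 1 total 55, leaving 72 − 55 = 17 for the blank.
The known cells in column 4 total 69, leaving 72 − 69 = 3 for the blank.
The known cells in row 4 total 56, leaving 72 − 56 = 16 for the blank.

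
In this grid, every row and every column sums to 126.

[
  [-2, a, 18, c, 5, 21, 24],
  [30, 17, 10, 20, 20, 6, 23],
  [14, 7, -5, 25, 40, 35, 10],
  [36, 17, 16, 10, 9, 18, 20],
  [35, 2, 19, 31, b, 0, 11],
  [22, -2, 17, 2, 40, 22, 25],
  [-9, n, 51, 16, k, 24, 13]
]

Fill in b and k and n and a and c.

b = 28, k = -16, n = 47, a = 38, c = 22

Row 5 has 35 + 2 + 19 + 31 + 0 + 11 = 98; the blank must be 126 − 98 = 28.
Column 4 has 20 + 25 + 10 + 31 + 2 + 16 = 104; the blank must be 126 − 104 = 22.
Row 1 has -2 + 18 + 22 + 5 + 21 + 24 = 88; the blank must be 126 − 88 = 38.
Column 2 has 38 + 17 + 7 + 17 + 2 − 2 = 79; the blank must be 126 − 79 = 47.
Row 7 has -9 + 47 + 51 + 16 + 24 + 13 = 142; the blank must be 126 − 142 = -16.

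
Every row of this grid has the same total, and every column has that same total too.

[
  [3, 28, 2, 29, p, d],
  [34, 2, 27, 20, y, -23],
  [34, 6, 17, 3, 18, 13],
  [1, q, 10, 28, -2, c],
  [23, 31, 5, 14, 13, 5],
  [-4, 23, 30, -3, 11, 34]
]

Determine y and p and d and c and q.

y = 31, p = 20, d = 9, c = 53, q = 1

Rows 3 and 5 both sum to 91, so that's the common total.
The known cells in column 2 total 90, leaving 91 − 90 = 1 for the blank.
The known cells in row 2 total 60, leaving 91 − 60 = 31 for the blank.
The known cells in column 5 total 71, leaving 91 − 71 = 20 for the blank.
The known cells in row 1 total 82, leaving 91 − 82 = 9 for the blank.
The known cells in row 4 total 38, leaving 91 − 38 = 53 for the blank.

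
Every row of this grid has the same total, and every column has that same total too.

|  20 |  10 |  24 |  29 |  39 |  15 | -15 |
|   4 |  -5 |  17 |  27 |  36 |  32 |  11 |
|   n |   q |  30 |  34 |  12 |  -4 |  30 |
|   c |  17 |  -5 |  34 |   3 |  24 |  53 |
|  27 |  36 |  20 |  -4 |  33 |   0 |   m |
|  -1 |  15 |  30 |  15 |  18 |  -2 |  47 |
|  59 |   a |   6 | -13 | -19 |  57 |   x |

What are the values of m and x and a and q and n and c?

Rows 1 and 2 both sum to 122, so that's the common total.
The known cells in row 5 total 112, leaving 122 − 112 = 10 for the blank.
The known cells in row 4 total 126, leaving 122 − 126 = -4 for the blank.
The known cells in column 1 total 105, leaving 122 − 105 = 17 for the blank.
The known cells in row 3 total 119, leaving 122 − 119 = 3 for the blank.
The known cells in column 2 total 76, leaving 122 − 76 = 46 for the blank.
The known cells in row 7 total 136, leaving 122 − 136 = -14 for the blank.

m = 10, x = -14, a = 46, q = 3, n = 17, c = -4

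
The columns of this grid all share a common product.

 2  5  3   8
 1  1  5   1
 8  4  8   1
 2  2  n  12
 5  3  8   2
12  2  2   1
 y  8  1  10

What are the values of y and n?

y = 1, n = 1

Columns 2 and 4 each multiply to 1920, so every column has product 1920.
Column 1: 2×1×8×2×5×12 = 1920, so the missing entry is 1920 ÷ 1920 = 1.
Column 3: 3×5×8×8×2×1 = 1920, so the missing entry is 1920 ÷ 1920 = 1.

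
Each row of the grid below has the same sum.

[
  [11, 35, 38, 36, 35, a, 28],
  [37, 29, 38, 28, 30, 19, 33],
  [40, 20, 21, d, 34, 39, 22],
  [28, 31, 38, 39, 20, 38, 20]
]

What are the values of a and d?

Row 2 sums to 214 and so does row 4; that's the common total.
In row 1 the known cells total 183, leaving 214 − 183 = 31.
In row 3 the known cells total 176, leaving 214 − 176 = 38.

a = 31, d = 38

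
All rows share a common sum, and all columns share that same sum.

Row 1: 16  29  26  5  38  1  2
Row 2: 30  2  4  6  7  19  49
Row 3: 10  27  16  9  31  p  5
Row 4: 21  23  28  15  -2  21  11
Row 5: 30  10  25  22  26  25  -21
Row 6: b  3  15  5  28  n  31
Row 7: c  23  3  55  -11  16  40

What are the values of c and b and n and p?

c = -9, b = 19, n = 16, p = 19

Rows 1 and 2 both sum to 117, so that's the common total.
The known cells in row 3 total 98, leaving 117 − 98 = 19 for the blank.
The known cells in column 6 total 101, leaving 117 − 101 = 16 for the blank.
The known cells in row 6 total 98, leaving 117 − 98 = 19 for the blank.
The known cells in row 7 total 126, leaving 117 − 126 = -9 for the blank.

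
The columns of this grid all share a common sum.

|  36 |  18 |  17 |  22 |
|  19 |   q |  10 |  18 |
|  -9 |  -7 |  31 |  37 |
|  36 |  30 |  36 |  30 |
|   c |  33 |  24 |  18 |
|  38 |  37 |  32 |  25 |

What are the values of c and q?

c = 30, q = 39

Column 3 sums to 150 and so does column 4; that's the common total.
In column 1 the known cells total 120, leaving 150 − 120 = 30.
In column 2 the known cells total 111, leaving 150 − 111 = 39.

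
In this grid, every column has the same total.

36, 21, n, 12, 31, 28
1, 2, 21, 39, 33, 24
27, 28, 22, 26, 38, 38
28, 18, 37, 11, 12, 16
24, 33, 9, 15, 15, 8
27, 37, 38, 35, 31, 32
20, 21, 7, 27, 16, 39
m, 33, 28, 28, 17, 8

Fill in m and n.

Columns 2 and 5 both add up to 193, so every column sums to 193.
Column 1: 36 + 1 + 27 + 28 + 24 + 27 + 20 = 163, so the missing entry is 193 − 163 = 30.
Column 3: 21 + 22 + 37 + 9 + 38 + 7 + 28 = 162, so the missing entry is 193 − 162 = 31.

m = 30, n = 31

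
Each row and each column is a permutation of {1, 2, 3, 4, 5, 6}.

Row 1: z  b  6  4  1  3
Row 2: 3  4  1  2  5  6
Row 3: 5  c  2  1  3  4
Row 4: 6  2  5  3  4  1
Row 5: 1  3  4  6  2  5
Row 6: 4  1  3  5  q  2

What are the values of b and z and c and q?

b = 5, z = 2, c = 6, q = 6

Cell (6,5): row 6 already has {1, 2, 3, 4, 5} → 6.
Cell (3,2): row 3 already has {1, 2, 3, 4, 5} → 6.
For row 1, column 2: column 2 already has {1, 2, 3, 4, 6}; that leaves 5.
For row 1, column 1: row 1 already has {1, 3, 4, 5, 6}; that leaves 2.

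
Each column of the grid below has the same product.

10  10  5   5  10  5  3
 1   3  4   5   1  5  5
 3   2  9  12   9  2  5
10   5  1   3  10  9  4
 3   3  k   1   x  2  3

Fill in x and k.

Columns 1 and 2 each multiply to 900, so every column has product 900.
Column 5: 10×1×9×10 = 900, so the missing entry is 900 ÷ 900 = 1.
Column 3: 5×4×9×1 = 180, so the missing entry is 900 ÷ 180 = 5.

x = 1, k = 5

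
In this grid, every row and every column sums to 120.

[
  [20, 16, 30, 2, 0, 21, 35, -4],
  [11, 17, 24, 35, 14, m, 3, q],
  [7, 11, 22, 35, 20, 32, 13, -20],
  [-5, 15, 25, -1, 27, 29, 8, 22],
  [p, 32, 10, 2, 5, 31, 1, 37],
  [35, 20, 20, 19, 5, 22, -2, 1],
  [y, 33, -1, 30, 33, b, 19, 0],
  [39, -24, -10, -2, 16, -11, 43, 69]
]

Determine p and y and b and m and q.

p = 2, y = 11, b = -5, m = 1, q = 15

The known cells in row 5 total 118, leaving 120 − 118 = 2 for the blank.
The known cells in column 8 total 105, leaving 120 − 105 = 15 for the blank.
The known cells in row 2 total 119, leaving 120 − 119 = 1 for the blank.
The known cells in column 6 total 125, leaving 120 − 125 = -5 for the blank.
The known cells in row 7 total 109, leaving 120 − 109 = 11 for the blank.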